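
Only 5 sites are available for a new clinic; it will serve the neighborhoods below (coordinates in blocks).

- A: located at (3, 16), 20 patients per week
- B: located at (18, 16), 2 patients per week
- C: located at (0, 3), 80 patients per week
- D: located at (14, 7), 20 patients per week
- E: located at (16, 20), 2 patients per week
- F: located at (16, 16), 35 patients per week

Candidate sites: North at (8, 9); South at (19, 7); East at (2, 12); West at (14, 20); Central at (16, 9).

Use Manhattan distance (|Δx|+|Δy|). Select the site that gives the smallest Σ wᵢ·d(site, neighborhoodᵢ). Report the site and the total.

Total weighted distance at each candidate:
  North (8, 9): total = 2117
  South (19, 7): total = 2912
  East (2, 12): total = 2034
  West (14, 20): total = 3270
  Central (16, 9): total = 2525
Minimum is at East with total 2034 blocks.

East, total 2034 blocks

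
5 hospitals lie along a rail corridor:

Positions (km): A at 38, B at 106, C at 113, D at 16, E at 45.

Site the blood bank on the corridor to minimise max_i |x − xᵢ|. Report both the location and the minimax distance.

location 64.5, max distance 48.5

The 1-center on a line is the midpoint of the two extreme points: leftmost at 16, rightmost at 113.
Optimal location = (16 + 113)/2 = 64.5; maximum distance = (113 − 16)/2 = 48.5.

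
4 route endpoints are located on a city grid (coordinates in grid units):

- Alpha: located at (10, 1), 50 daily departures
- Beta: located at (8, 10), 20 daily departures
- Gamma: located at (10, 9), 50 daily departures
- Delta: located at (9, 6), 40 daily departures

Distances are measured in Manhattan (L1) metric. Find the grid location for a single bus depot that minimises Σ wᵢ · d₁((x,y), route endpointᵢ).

Manhattan distance separates: Σwᵢ(|x−xᵢ|+|y−yᵢ|) = Σwᵢ|x−xᵢ| + Σwᵢ|y−yᵢ|, so x and y are optimised independently as 1-D weighted medians.
Total weight W = 160; half = 80.
x-coordinate, sorted with cumulative weight:
  x=8 (Beta, w=20) cum 20
  x=9 (Delta, w=40) cum 60
  x=10 (Alpha, w=50) cum 110  ← median
  x=10 (Gamma, w=50) cum 160
⇒ x* = 10
y-coordinate, sorted with cumulative weight:
  y=1 (Alpha, w=50) cum 50
  y=6 (Delta, w=40) cum 90  ← median
  y=9 (Gamma, w=50) cum 140
  y=10 (Beta, w=20) cum 160
⇒ y* = 6

(10, 6)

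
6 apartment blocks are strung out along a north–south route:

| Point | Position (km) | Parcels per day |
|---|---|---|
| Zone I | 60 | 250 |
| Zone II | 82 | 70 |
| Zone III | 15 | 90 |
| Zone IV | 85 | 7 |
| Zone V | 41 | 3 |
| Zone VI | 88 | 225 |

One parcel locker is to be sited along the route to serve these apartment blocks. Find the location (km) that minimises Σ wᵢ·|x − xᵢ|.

x = 60

For a sum of weighted absolute distances on a line, the optimum is the weighted median (not the mean). Total weight W = 645; half-weight = 322.5.
Sort by position and accumulate weight:
  km 15 (Zone III, w=90) → cum 90
  km 41 (Zone V, w=3) → cum 93
  km 60 (Zone I, w=250) → cum 343  ≥ 322.5 → median here
  km 82 (Zone II, w=70) → cum 413
  km 85 (Zone IV, w=7) → cum 420
  km 88 (Zone VI, w=225) → cum 645
Optimal location: km 60.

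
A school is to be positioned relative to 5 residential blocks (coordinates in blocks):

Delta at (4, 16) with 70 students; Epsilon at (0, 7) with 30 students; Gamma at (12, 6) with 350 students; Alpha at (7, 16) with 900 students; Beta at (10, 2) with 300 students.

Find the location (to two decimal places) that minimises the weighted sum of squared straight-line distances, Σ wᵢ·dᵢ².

(8.35, 11.17)

The minimiser of Σwᵢ‖p−pᵢ‖² is the weighted centroid p* = (Σwᵢpᵢ)/(Σwᵢ).
Σwᵢ = 1650.
Σwᵢxᵢ = 70·4 + 30·0 + 350·12 + 900·7 + 300·10 = 13780.
Σwᵢyᵢ = 70·16 + 30·7 + 350·6 + 900·16 + 300·2 = 18430.
x* = 13780/1650 = 8.35, y* = 18430/1650 = 11.17.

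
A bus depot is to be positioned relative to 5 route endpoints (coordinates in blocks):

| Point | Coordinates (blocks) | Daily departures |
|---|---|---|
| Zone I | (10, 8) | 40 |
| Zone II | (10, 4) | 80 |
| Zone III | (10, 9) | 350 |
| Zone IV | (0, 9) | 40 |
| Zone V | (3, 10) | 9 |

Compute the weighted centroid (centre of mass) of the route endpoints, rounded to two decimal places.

(9.11, 8.17)

The minimiser of Σwᵢ‖p−pᵢ‖² is the weighted centroid p* = (Σwᵢpᵢ)/(Σwᵢ).
Σwᵢ = 519.
Σwᵢxᵢ = 40·10 + 80·10 + 350·10 + 40·0 + 9·3 = 4727.
Σwᵢyᵢ = 40·8 + 80·4 + 350·9 + 40·9 + 9·10 = 4240.
x* = 4727/519 = 9.11, y* = 4240/519 = 8.17.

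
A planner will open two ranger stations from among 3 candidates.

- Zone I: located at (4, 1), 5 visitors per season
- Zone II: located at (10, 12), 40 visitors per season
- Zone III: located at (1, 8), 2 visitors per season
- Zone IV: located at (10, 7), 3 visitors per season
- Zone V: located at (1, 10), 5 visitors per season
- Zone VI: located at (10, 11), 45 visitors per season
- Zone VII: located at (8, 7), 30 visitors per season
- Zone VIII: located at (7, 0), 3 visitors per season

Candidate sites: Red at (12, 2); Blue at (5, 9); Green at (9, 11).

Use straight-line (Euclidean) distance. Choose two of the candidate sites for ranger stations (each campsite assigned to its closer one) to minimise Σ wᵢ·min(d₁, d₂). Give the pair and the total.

Evaluate every pair (each demand assigned to the nearer of the two):
  {Blue, Green}: total = 318.9
  {Red, Green}: total = 351.5
  {Red, Blue}: total = 685.2
Best pair: {Blue, Green} with total 318.9.

{Blue, Green}, total 318.9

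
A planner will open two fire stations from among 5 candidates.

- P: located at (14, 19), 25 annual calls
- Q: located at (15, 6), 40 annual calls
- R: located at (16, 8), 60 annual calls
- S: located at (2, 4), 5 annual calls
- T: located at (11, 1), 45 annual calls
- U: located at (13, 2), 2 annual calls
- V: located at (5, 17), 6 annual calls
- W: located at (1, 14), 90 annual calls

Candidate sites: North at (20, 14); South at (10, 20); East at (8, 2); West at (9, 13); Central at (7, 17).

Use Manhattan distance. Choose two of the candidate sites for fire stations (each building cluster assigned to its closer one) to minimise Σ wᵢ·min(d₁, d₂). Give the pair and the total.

Evaluate every pair (each demand assigned to the nearer of the two):
  {East, West}: total = 2523
  {East, Central}: total = 2557
  {South, West}: total = 2963
  {North, West}: total = 2993
  {West, Central}: total = 3027
  {South, East}: total = 3033
  {North, Central}: total = 3195
  {North, East}: total = 3363
  {North, South}: total = 3701
  {South, Central}: total = 3819
Best pair: {East, West} with total 2523.

{East, West}, total 2523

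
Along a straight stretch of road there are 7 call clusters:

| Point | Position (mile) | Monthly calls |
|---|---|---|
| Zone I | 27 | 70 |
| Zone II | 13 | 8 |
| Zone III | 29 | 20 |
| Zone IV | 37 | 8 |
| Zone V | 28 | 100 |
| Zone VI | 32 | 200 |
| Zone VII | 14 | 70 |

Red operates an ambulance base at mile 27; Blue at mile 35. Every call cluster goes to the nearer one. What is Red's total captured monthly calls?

268

The indifferent point is the midpoint (27+35)/2 = 31; call clusters left of it (closer to Red at 27) go to Red, those right go to Blue.
  Zone II at 13 (w=8) → Red
  Zone VII at 14 (w=70) → Red
  Zone I at 27 (w=70) → Red
  Zone V at 28 (w=100) → Red
  Zone III at 29 (w=20) → Red
  Zone VI at 32 (w=200) → Blue
  Zone IV at 37 (w=8) → Blue
Red captures 268; Blue captures 208.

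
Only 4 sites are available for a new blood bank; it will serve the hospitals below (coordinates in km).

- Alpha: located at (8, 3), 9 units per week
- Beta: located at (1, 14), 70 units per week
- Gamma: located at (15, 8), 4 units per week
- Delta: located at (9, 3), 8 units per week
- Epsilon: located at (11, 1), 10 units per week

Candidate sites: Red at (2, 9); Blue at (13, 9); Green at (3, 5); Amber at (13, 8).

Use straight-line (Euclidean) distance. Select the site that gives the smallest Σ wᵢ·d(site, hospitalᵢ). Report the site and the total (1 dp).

Total weighted distance at each candidate:
  Red (2, 9): total = 679.6
  Blue (13, 9): total = 1129.4
  Green (3, 5): total = 883.4
  Amber (13, 8): total = 1134.8
Minimum is at Red with total 679.6 km.

Red, total 679.6 km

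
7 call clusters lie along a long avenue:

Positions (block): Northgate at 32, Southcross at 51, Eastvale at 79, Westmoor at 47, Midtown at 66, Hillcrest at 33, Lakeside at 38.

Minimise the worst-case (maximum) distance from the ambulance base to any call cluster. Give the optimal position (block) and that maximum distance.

location 55.5, max distance 23.5

The 1-center on a line is the midpoint of the two extreme points: leftmost at 32, rightmost at 79.
Optimal location = (32 + 79)/2 = 55.5; maximum distance = (79 − 32)/2 = 23.5.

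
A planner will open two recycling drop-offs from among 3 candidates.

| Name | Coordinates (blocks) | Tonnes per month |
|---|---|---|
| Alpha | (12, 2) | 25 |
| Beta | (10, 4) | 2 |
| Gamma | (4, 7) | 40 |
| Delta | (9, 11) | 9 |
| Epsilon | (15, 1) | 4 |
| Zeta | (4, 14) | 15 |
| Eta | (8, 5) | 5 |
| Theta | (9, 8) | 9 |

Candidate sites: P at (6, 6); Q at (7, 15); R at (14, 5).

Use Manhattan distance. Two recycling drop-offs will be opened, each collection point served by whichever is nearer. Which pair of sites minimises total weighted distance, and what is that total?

{P, R}, total 557

Evaluate every pair (each demand assigned to the nearer of the two):
  {P, R}: total = 557
  {P, Q}: total = 612
  {Q, R}: total = 811
Best pair: {P, R} with total 557.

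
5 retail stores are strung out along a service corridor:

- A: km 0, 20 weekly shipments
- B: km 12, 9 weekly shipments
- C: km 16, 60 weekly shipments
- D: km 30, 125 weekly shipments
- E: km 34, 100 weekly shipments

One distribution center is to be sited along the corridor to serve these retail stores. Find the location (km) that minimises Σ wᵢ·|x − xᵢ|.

For a sum of weighted absolute distances on a line, the optimum is the weighted median (not the mean). Total weight W = 314; half-weight = 157.
Sort by position and accumulate weight:
  km 0 (A, w=20) → cum 20
  km 12 (B, w=9) → cum 29
  km 16 (C, w=60) → cum 89
  km 30 (D, w=125) → cum 214  ≥ 157 → median here
  km 34 (E, w=100) → cum 314
Optimal location: km 30.

x = 30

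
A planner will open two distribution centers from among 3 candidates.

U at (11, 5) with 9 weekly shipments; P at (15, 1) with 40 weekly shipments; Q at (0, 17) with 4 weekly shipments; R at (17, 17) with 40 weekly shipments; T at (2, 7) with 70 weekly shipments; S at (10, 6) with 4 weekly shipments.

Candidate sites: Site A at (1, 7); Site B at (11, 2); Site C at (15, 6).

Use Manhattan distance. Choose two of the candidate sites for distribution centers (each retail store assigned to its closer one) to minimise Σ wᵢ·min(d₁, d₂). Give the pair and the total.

{Site A, Site C}, total 899

Evaluate every pair (each demand assigned to the nearer of the two):
  {Site A, Site C}: total = 899
  {Site A, Site B}: total = 1201
  {Site B, Site C}: total = 1851
Best pair: {Site A, Site C} with total 899.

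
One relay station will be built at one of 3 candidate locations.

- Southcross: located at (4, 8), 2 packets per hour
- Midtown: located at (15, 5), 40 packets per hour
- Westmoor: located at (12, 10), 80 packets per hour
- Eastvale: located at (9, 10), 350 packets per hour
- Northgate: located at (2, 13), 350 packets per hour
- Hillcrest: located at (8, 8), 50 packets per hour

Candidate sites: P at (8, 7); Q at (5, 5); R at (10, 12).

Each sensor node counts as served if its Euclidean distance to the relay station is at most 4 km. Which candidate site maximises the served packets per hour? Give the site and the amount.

R, covering 430

Coverage radius r = 4 km; a point is covered iff (Δx)²+(Δy)² ≤ 4² = 16.
  P (8, 7): covers {Eastvale, Hillcrest} → 400
  Q (5, 5): covers {Southcross} → 2
  R (10, 12): covers {Westmoor, Eastvale} → 430
Maximum coverage at R: 430 packets per hour.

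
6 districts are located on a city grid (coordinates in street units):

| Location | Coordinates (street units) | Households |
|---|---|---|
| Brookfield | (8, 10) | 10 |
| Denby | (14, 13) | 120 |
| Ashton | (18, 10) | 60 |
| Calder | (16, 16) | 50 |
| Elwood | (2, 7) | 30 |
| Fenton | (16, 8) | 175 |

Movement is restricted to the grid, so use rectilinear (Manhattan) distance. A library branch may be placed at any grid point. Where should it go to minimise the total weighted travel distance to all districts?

Manhattan distance separates: Σwᵢ(|x−xᵢ|+|y−yᵢ|) = Σwᵢ|x−xᵢ| + Σwᵢ|y−yᵢ|, so x and y are optimised independently as 1-D weighted medians.
Total weight W = 445; half = 222.5.
x-coordinate, sorted with cumulative weight:
  x=2 (Elwood, w=30) cum 30
  x=8 (Brookfield, w=10) cum 40
  x=14 (Denby, w=120) cum 160
  x=16 (Calder, w=50) cum 210
  x=16 (Fenton, w=175) cum 385  ← median
  x=18 (Ashton, w=60) cum 445
⇒ x* = 16
y-coordinate, sorted with cumulative weight:
  y=7 (Elwood, w=30) cum 30
  y=8 (Fenton, w=175) cum 205
  y=10 (Brookfield, w=10) cum 215
  y=10 (Ashton, w=60) cum 275  ← median
  y=13 (Denby, w=120) cum 395
  y=16 (Calder, w=50) cum 445
⇒ y* = 10

(16, 10)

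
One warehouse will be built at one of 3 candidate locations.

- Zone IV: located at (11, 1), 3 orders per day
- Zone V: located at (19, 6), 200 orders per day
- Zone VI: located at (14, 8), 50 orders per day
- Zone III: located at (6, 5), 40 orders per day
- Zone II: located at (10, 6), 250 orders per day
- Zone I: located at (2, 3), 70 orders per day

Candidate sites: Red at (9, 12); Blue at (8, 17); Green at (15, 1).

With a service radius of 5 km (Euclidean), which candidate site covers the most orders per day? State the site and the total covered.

Green, covering 3

Coverage radius r = 5 km; a point is covered iff (Δx)²+(Δy)² ≤ 5² = 25.
  Red (9, 12): covers {none} → 0
  Blue (8, 17): covers {none} → 0
  Green (15, 1): covers {Zone IV} → 3
Maximum coverage at Green: 3 orders per day.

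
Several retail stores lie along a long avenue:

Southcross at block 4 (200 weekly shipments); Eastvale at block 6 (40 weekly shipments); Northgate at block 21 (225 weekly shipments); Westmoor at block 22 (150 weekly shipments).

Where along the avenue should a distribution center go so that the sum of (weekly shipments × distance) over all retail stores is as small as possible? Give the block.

For a sum of weighted absolute distances on a line, the optimum is the weighted median (not the mean). Total weight W = 615; half-weight = 307.5.
Sort by position and accumulate weight:
  block 4 (Southcross, w=200) → cum 200
  block 6 (Eastvale, w=40) → cum 240
  block 21 (Northgate, w=225) → cum 465  ≥ 307.5 → median here
  block 22 (Westmoor, w=150) → cum 615
Optimal location: block 21.

x = 21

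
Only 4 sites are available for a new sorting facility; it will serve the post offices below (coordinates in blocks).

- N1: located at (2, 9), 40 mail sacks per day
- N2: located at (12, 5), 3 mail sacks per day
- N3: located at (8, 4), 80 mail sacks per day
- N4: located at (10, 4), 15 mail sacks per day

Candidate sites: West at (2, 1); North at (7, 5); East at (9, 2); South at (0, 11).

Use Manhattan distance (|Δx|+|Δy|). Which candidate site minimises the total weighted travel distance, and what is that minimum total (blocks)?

Total weighted distance at each candidate:
  West (2, 1): total = 1247
  North (7, 5): total = 595
  East (9, 2): total = 863
  South (0, 11): total = 1669
Minimum is at North with total 595 blocks.

North, total 595 blocks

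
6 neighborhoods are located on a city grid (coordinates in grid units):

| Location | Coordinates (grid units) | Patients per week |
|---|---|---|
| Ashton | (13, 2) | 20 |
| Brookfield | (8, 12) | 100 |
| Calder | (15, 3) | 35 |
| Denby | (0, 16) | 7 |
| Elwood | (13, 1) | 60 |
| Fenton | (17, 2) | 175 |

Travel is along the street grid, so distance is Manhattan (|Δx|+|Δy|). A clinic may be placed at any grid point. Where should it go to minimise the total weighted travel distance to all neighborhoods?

(15, 2)

Manhattan distance separates: Σwᵢ(|x−xᵢ|+|y−yᵢ|) = Σwᵢ|x−xᵢ| + Σwᵢ|y−yᵢ|, so x and y are optimised independently as 1-D weighted medians.
Total weight W = 397; half = 198.5.
x-coordinate, sorted with cumulative weight:
  x=0 (Denby, w=7) cum 7
  x=8 (Brookfield, w=100) cum 107
  x=13 (Ashton, w=20) cum 127
  x=13 (Elwood, w=60) cum 187
  x=15 (Calder, w=35) cum 222  ← median
  x=17 (Fenton, w=175) cum 397
⇒ x* = 15
y-coordinate, sorted with cumulative weight:
  y=1 (Elwood, w=60) cum 60
  y=2 (Ashton, w=20) cum 80
  y=2 (Fenton, w=175) cum 255  ← median
  y=3 (Calder, w=35) cum 290
  y=12 (Brookfield, w=100) cum 390
  y=16 (Denby, w=7) cum 397
⇒ y* = 2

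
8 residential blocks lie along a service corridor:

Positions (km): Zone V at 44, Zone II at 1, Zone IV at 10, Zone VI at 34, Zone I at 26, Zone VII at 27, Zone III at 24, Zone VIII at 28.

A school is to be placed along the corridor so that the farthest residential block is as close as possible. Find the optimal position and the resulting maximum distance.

location 22.5, max distance 21.5

The 1-center on a line is the midpoint of the two extreme points: leftmost at 1, rightmost at 44.
Optimal location = (1 + 44)/2 = 22.5; maximum distance = (44 − 1)/2 = 21.5.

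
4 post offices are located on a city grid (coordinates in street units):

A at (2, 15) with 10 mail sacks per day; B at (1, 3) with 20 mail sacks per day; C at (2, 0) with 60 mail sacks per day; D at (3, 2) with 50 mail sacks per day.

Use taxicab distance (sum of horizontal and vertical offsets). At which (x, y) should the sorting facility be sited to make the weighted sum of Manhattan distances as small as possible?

(2, 2)

Manhattan distance separates: Σwᵢ(|x−xᵢ|+|y−yᵢ|) = Σwᵢ|x−xᵢ| + Σwᵢ|y−yᵢ|, so x and y are optimised independently as 1-D weighted medians.
Total weight W = 140; half = 70.
x-coordinate, sorted with cumulative weight:
  x=1 (B, w=20) cum 20
  x=2 (A, w=10) cum 30
  x=2 (C, w=60) cum 90  ← median
  x=3 (D, w=50) cum 140
⇒ x* = 2
y-coordinate, sorted with cumulative weight:
  y=0 (C, w=60) cum 60
  y=2 (D, w=50) cum 110  ← median
  y=3 (B, w=20) cum 130
  y=15 (A, w=10) cum 140
⇒ y* = 2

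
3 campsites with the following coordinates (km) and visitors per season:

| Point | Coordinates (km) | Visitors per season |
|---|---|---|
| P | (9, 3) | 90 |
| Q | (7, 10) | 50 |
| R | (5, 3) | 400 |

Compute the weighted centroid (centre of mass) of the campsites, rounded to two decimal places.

The minimiser of Σwᵢ‖p−pᵢ‖² is the weighted centroid p* = (Σwᵢpᵢ)/(Σwᵢ).
Σwᵢ = 540.
Σwᵢxᵢ = 90·9 + 50·7 + 400·5 = 3160.
Σwᵢyᵢ = 90·3 + 50·10 + 400·3 = 1970.
x* = 3160/540 = 5.85, y* = 1970/540 = 3.65.

(5.85, 3.65)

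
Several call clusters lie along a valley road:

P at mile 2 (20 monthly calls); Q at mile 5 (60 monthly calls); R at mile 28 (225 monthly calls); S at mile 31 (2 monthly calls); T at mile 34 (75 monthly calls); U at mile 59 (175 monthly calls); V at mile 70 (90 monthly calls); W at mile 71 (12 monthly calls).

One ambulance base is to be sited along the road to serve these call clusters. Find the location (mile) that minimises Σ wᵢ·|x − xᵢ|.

x = 34

For a sum of weighted absolute distances on a line, the optimum is the weighted median (not the mean). Total weight W = 659; half-weight = 329.5.
Sort by position and accumulate weight:
  mile 2 (P, w=20) → cum 20
  mile 5 (Q, w=60) → cum 80
  mile 28 (R, w=225) → cum 305
  mile 31 (S, w=2) → cum 307
  mile 34 (T, w=75) → cum 382  ≥ 329.5 → median here
  mile 59 (U, w=175) → cum 557
  mile 70 (V, w=90) → cum 647
  mile 71 (W, w=12) → cum 659
Optimal location: mile 34.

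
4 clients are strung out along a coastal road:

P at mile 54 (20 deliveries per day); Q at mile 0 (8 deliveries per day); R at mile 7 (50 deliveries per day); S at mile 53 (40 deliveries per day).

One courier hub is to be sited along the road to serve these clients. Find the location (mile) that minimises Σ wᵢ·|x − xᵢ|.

x = 53

For a sum of weighted absolute distances on a line, the optimum is the weighted median (not the mean). Total weight W = 118; half-weight = 59.
Sort by position and accumulate weight:
  mile 0 (Q, w=8) → cum 8
  mile 7 (R, w=50) → cum 58
  mile 53 (S, w=40) → cum 98  ≥ 59 → median here
  mile 54 (P, w=20) → cum 118
Optimal location: mile 53.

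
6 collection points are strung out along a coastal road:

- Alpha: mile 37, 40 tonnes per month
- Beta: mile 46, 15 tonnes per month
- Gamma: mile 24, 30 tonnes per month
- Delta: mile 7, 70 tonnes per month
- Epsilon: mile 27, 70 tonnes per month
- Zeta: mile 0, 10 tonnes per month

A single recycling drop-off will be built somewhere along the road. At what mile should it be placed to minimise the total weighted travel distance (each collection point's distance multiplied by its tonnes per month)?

x = 27

For a sum of weighted absolute distances on a line, the optimum is the weighted median (not the mean). Total weight W = 235; half-weight = 117.5.
Sort by position and accumulate weight:
  mile 0 (Zeta, w=10) → cum 10
  mile 7 (Delta, w=70) → cum 80
  mile 24 (Gamma, w=30) → cum 110
  mile 27 (Epsilon, w=70) → cum 180  ≥ 117.5 → median here
  mile 37 (Alpha, w=40) → cum 220
  mile 46 (Beta, w=15) → cum 235
Optimal location: mile 27.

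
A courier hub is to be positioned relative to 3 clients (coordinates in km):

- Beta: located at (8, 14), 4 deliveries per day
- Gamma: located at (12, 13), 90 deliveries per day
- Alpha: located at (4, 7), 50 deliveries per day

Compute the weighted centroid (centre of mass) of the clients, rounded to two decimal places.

The minimiser of Σwᵢ‖p−pᵢ‖² is the weighted centroid p* = (Σwᵢpᵢ)/(Σwᵢ).
Σwᵢ = 144.
Σwᵢxᵢ = 4·8 + 90·12 + 50·4 = 1312.
Σwᵢyᵢ = 4·14 + 90·13 + 50·7 = 1576.
x* = 1312/144 = 9.11, y* = 1576/144 = 10.94.

(9.11, 10.94)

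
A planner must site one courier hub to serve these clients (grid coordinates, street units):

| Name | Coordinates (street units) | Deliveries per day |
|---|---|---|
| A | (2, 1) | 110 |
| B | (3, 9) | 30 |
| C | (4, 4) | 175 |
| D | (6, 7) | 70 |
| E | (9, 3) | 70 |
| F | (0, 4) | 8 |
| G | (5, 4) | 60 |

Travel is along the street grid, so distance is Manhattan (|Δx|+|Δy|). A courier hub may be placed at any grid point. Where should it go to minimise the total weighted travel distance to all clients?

Manhattan distance separates: Σwᵢ(|x−xᵢ|+|y−yᵢ|) = Σwᵢ|x−xᵢ| + Σwᵢ|y−yᵢ|, so x and y are optimised independently as 1-D weighted medians.
Total weight W = 523; half = 261.5.
x-coordinate, sorted with cumulative weight:
  x=0 (F, w=8) cum 8
  x=2 (A, w=110) cum 118
  x=3 (B, w=30) cum 148
  x=4 (C, w=175) cum 323  ← median
  x=5 (G, w=60) cum 383
  x=6 (D, w=70) cum 453
  x=9 (E, w=70) cum 523
⇒ x* = 4
y-coordinate, sorted with cumulative weight:
  y=1 (A, w=110) cum 110
  y=3 (E, w=70) cum 180
  y=4 (C, w=175) cum 355  ← median
  y=4 (F, w=8) cum 363
  y=4 (G, w=60) cum 423
  y=7 (D, w=70) cum 493
  y=9 (B, w=30) cum 523
⇒ y* = 4

(4, 4)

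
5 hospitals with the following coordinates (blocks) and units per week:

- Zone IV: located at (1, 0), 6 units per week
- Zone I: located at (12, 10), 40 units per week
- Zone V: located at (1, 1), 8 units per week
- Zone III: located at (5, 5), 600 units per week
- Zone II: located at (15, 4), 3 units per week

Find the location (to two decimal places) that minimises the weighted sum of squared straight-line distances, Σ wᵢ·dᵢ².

(5.39, 5.21)

The minimiser of Σwᵢ‖p−pᵢ‖² is the weighted centroid p* = (Σwᵢpᵢ)/(Σwᵢ).
Σwᵢ = 657.
Σwᵢxᵢ = 6·1 + 40·12 + 8·1 + 600·5 + 3·15 = 3539.
Σwᵢyᵢ = 6·0 + 40·10 + 8·1 + 600·5 + 3·4 = 3420.
x* = 3539/657 = 5.39, y* = 3420/657 = 5.21.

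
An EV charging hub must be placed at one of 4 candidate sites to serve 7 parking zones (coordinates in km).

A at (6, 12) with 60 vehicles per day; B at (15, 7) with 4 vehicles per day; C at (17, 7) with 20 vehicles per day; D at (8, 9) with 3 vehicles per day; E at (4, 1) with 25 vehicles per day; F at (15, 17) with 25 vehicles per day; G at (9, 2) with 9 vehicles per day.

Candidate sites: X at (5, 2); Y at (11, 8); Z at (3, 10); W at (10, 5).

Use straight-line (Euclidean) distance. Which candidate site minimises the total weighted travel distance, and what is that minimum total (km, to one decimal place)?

Total weighted distance at each candidate:
  X (5, 2): total = 1452.6
  Y (11, 8): total = 1082.5
  Z (3, 10): total = 1231.2
  W (10, 5): total = 1198.0
Minimum is at Y with total 1082.5 km.

Y, total 1082.5 km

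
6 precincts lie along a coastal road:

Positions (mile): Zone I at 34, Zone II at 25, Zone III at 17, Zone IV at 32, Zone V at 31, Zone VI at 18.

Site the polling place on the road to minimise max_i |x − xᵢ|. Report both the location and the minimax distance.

location 25.5, max distance 8.5

The 1-center on a line is the midpoint of the two extreme points: leftmost at 17, rightmost at 34.
Optimal location = (17 + 34)/2 = 25.5; maximum distance = (34 − 17)/2 = 8.5.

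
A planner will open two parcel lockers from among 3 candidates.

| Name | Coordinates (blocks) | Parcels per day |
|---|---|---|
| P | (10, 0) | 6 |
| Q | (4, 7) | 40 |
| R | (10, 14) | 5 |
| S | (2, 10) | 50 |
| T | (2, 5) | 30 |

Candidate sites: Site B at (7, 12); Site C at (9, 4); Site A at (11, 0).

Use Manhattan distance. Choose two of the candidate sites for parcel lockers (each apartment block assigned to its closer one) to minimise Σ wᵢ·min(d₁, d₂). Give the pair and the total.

{Site B, Site C}, total 965

Evaluate every pair (each demand assigned to the nearer of the two):
  {Site B, Site C}: total = 965
  {Site B, Site A}: total = 1061
  {Site C, Site A}: total = 1271
Best pair: {Site B, Site C} with total 965.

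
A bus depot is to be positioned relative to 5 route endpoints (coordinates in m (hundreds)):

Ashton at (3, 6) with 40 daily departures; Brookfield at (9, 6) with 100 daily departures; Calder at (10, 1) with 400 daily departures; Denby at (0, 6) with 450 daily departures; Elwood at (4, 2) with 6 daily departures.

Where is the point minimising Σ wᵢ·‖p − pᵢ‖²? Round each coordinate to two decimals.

(5.06, 3.97)

The minimiser of Σwᵢ‖p−pᵢ‖² is the weighted centroid p* = (Σwᵢpᵢ)/(Σwᵢ).
Σwᵢ = 996.
Σwᵢxᵢ = 40·3 + 100·9 + 400·10 + 450·0 + 6·4 = 5044.
Σwᵢyᵢ = 40·6 + 100·6 + 400·1 + 450·6 + 6·2 = 3952.
x* = 5044/996 = 5.06, y* = 3952/996 = 3.97.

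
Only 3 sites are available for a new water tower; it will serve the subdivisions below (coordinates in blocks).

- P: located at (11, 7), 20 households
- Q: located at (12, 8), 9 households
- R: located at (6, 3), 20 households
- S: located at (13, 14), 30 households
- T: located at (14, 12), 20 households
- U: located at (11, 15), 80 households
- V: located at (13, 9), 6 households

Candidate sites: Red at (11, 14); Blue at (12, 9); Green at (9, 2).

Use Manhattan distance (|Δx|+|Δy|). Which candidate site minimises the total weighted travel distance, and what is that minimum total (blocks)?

Red, total 805 blocks

Total weighted distance at each candidate:
  Red (11, 14): total = 805
  Blue (12, 9): total = 1155
  Green (9, 2): total = 2347
Minimum is at Red with total 805 blocks.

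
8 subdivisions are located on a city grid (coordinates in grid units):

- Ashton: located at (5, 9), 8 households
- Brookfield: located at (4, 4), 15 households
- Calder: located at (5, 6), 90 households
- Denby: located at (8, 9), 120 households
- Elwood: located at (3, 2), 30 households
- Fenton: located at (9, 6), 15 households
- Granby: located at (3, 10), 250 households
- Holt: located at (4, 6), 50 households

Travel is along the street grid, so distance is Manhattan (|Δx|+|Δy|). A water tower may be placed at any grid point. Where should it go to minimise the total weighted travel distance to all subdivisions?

Manhattan distance separates: Σwᵢ(|x−xᵢ|+|y−yᵢ|) = Σwᵢ|x−xᵢ| + Σwᵢ|y−yᵢ|, so x and y are optimised independently as 1-D weighted medians.
Total weight W = 578; half = 289.
x-coordinate, sorted with cumulative weight:
  x=3 (Elwood, w=30) cum 30
  x=3 (Granby, w=250) cum 280
  x=4 (Brookfield, w=15) cum 295  ← median
  x=4 (Holt, w=50) cum 345
  x=5 (Ashton, w=8) cum 353
  x=5 (Calder, w=90) cum 443
  x=8 (Denby, w=120) cum 563
  x=9 (Fenton, w=15) cum 578
⇒ x* = 4
y-coordinate, sorted with cumulative weight:
  y=2 (Elwood, w=30) cum 30
  y=4 (Brookfield, w=15) cum 45
  y=6 (Calder, w=90) cum 135
  y=6 (Fenton, w=15) cum 150
  y=6 (Holt, w=50) cum 200
  y=9 (Ashton, w=8) cum 208
  y=9 (Denby, w=120) cum 328  ← median
  y=10 (Granby, w=250) cum 578
⇒ y* = 9

(4, 9)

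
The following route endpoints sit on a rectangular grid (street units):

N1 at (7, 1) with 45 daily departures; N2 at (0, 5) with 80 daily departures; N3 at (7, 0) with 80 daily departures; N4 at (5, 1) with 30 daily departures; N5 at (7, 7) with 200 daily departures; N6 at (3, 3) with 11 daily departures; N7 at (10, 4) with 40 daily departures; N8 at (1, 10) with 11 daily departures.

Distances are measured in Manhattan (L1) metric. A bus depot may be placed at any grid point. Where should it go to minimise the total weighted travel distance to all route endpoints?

Manhattan distance separates: Σwᵢ(|x−xᵢ|+|y−yᵢ|) = Σwᵢ|x−xᵢ| + Σwᵢ|y−yᵢ|, so x and y are optimised independently as 1-D weighted medians.
Total weight W = 497; half = 248.5.
x-coordinate, sorted with cumulative weight:
  x=0 (N2, w=80) cum 80
  x=1 (N8, w=11) cum 91
  x=3 (N6, w=11) cum 102
  x=5 (N4, w=30) cum 132
  x=7 (N1, w=45) cum 177
  x=7 (N3, w=80) cum 257  ← median
  x=7 (N5, w=200) cum 457
  x=10 (N7, w=40) cum 497
⇒ x* = 7
y-coordinate, sorted with cumulative weight:
  y=0 (N3, w=80) cum 80
  y=1 (N1, w=45) cum 125
  y=1 (N4, w=30) cum 155
  y=3 (N6, w=11) cum 166
  y=4 (N7, w=40) cum 206
  y=5 (N2, w=80) cum 286  ← median
  y=7 (N5, w=200) cum 486
  y=10 (N8, w=11) cum 497
⇒ y* = 5

(7, 5)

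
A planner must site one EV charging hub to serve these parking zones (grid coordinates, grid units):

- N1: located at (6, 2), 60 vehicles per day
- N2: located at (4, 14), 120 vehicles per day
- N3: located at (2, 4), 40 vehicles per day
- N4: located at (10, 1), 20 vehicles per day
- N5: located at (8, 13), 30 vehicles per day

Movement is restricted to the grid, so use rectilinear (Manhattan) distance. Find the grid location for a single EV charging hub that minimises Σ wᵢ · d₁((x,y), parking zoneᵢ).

(4, 13)

Manhattan distance separates: Σwᵢ(|x−xᵢ|+|y−yᵢ|) = Σwᵢ|x−xᵢ| + Σwᵢ|y−yᵢ|, so x and y are optimised independently as 1-D weighted medians.
Total weight W = 270; half = 135.
x-coordinate, sorted with cumulative weight:
  x=2 (N3, w=40) cum 40
  x=4 (N2, w=120) cum 160  ← median
  x=6 (N1, w=60) cum 220
  x=8 (N5, w=30) cum 250
  x=10 (N4, w=20) cum 270
⇒ x* = 4
y-coordinate, sorted with cumulative weight:
  y=1 (N4, w=20) cum 20
  y=2 (N1, w=60) cum 80
  y=4 (N3, w=40) cum 120
  y=13 (N5, w=30) cum 150  ← median
  y=14 (N2, w=120) cum 270
⇒ y* = 13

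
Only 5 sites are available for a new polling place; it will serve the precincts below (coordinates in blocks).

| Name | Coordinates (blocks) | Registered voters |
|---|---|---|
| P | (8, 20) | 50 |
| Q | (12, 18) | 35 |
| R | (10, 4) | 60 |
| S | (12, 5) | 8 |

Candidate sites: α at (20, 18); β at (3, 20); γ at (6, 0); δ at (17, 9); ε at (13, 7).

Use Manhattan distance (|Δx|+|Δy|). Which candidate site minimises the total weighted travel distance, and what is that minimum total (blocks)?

ε, total 1704 blocks

Total weighted distance at each candidate:
  α (20, 18): total = 2588
  β (3, 20): total = 2207
  γ (6, 0): total = 2508
  δ (17, 9): total = 2282
  ε (13, 7): total = 1704
Minimum is at ε with total 1704 blocks.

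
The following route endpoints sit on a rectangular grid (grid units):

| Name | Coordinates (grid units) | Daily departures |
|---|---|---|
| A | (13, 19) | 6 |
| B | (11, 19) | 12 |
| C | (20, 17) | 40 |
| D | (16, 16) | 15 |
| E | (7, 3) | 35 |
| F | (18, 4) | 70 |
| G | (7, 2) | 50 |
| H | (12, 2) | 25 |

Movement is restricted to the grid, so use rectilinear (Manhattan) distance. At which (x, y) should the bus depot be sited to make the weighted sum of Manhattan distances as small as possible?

Manhattan distance separates: Σwᵢ(|x−xᵢ|+|y−yᵢ|) = Σwᵢ|x−xᵢ| + Σwᵢ|y−yᵢ|, so x and y are optimised independently as 1-D weighted medians.
Total weight W = 253; half = 126.5.
x-coordinate, sorted with cumulative weight:
  x=7 (E, w=35) cum 35
  x=7 (G, w=50) cum 85
  x=11 (B, w=12) cum 97
  x=12 (H, w=25) cum 122
  x=13 (A, w=6) cum 128  ← median
  x=16 (D, w=15) cum 143
  x=18 (F, w=70) cum 213
  x=20 (C, w=40) cum 253
⇒ x* = 13
y-coordinate, sorted with cumulative weight:
  y=2 (G, w=50) cum 50
  y=2 (H, w=25) cum 75
  y=3 (E, w=35) cum 110
  y=4 (F, w=70) cum 180  ← median
  y=16 (D, w=15) cum 195
  y=17 (C, w=40) cum 235
  y=19 (A, w=6) cum 241
  y=19 (B, w=12) cum 253
⇒ y* = 4

(13, 4)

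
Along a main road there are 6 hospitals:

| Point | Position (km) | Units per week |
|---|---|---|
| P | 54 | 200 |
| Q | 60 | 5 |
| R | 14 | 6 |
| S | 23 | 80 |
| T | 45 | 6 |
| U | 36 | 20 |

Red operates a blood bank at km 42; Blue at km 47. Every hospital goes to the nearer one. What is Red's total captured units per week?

The indifferent point is the midpoint (42+47)/2 = 44.5; hospitals left of it (closer to Red at 42) go to Red, those right go to Blue.
  R at 14 (w=6) → Red
  S at 23 (w=80) → Red
  U at 36 (w=20) → Red
  T at 45 (w=6) → Blue
  P at 54 (w=200) → Blue
  Q at 60 (w=5) → Blue
Red captures 106; Blue captures 211.

106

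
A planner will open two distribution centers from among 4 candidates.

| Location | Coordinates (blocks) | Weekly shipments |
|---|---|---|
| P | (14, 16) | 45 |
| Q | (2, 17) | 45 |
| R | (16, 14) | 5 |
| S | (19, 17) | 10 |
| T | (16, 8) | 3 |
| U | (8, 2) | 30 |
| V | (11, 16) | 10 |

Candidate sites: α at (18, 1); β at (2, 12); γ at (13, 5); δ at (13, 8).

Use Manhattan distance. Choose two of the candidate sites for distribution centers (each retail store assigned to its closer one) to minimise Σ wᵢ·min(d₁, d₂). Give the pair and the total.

Evaluate every pair (each demand assigned to the nearer of the two):
  {β, δ}: total = 1264
  {β, γ}: total = 1393
  {α, β}: total = 1677
  {γ, δ}: total = 1849
  {α, δ}: total = 1939
  {α, γ}: total = 2193
Best pair: {β, δ} with total 1264.

{β, δ}, total 1264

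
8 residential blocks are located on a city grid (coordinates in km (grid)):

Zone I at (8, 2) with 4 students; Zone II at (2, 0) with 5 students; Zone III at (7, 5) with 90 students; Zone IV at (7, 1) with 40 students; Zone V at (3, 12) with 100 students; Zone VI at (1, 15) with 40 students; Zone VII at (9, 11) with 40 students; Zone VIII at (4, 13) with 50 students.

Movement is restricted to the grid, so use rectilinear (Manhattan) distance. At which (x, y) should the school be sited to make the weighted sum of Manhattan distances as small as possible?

Manhattan distance separates: Σwᵢ(|x−xᵢ|+|y−yᵢ|) = Σwᵢ|x−xᵢ| + Σwᵢ|y−yᵢ|, so x and y are optimised independently as 1-D weighted medians.
Total weight W = 369; half = 184.5.
x-coordinate, sorted with cumulative weight:
  x=1 (Zone VI, w=40) cum 40
  x=2 (Zone II, w=5) cum 45
  x=3 (Zone V, w=100) cum 145
  x=4 (Zone VIII, w=50) cum 195  ← median
  x=7 (Zone III, w=90) cum 285
  x=7 (Zone IV, w=40) cum 325
  x=8 (Zone I, w=4) cum 329
  x=9 (Zone VII, w=40) cum 369
⇒ x* = 4
y-coordinate, sorted with cumulative weight:
  y=0 (Zone II, w=5) cum 5
  y=1 (Zone IV, w=40) cum 45
  y=2 (Zone I, w=4) cum 49
  y=5 (Zone III, w=90) cum 139
  y=11 (Zone VII, w=40) cum 179
  y=12 (Zone V, w=100) cum 279  ← median
  y=13 (Zone VIII, w=50) cum 329
  y=15 (Zone VI, w=40) cum 369
⇒ y* = 12

(4, 12)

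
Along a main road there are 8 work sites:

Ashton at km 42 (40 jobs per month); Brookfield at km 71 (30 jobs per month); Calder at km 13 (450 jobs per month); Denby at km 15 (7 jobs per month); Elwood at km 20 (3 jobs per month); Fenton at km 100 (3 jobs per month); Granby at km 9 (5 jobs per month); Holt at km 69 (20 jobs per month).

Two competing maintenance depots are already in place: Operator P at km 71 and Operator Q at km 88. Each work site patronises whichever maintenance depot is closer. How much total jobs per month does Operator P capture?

The indifferent point is the midpoint (71+88)/2 = 79.5; work sites left of it (closer to Operator P at 71) go to Operator P, those right go to Operator Q.
  Granby at 9 (w=5) → Operator P
  Calder at 13 (w=450) → Operator P
  Denby at 15 (w=7) → Operator P
  Elwood at 20 (w=3) → Operator P
  Ashton at 42 (w=40) → Operator P
  Holt at 69 (w=20) → Operator P
  Brookfield at 71 (w=30) → Operator P
  Fenton at 100 (w=3) → Operator Q
Operator P captures 555; Operator Q captures 3.

555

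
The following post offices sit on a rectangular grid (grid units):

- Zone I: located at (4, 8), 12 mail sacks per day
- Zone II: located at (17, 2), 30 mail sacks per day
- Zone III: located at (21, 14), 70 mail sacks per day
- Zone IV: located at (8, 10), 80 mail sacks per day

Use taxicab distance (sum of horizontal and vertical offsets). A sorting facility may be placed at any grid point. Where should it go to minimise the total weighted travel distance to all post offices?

(17, 10)

Manhattan distance separates: Σwᵢ(|x−xᵢ|+|y−yᵢ|) = Σwᵢ|x−xᵢ| + Σwᵢ|y−yᵢ|, so x and y are optimised independently as 1-D weighted medians.
Total weight W = 192; half = 96.
x-coordinate, sorted with cumulative weight:
  x=4 (Zone I, w=12) cum 12
  x=8 (Zone IV, w=80) cum 92
  x=17 (Zone II, w=30) cum 122  ← median
  x=21 (Zone III, w=70) cum 192
⇒ x* = 17
y-coordinate, sorted with cumulative weight:
  y=2 (Zone II, w=30) cum 30
  y=8 (Zone I, w=12) cum 42
  y=10 (Zone IV, w=80) cum 122  ← median
  y=14 (Zone III, w=70) cum 192
⇒ y* = 10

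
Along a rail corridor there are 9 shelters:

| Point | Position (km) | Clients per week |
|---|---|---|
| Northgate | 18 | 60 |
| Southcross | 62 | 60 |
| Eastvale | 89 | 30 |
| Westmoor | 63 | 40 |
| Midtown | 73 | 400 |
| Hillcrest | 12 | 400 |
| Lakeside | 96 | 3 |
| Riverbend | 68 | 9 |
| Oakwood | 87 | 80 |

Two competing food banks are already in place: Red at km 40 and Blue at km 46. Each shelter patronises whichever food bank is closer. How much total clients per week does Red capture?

460

The indifferent point is the midpoint (40+46)/2 = 43; shelters left of it (closer to Red at 40) go to Red, those right go to Blue.
  Hillcrest at 12 (w=400) → Red
  Northgate at 18 (w=60) → Red
  Southcross at 62 (w=60) → Blue
  Westmoor at 63 (w=40) → Blue
  Riverbend at 68 (w=9) → Blue
  Midtown at 73 (w=400) → Blue
  Oakwood at 87 (w=80) → Blue
  Eastvale at 89 (w=30) → Blue
  Lakeside at 96 (w=3) → Blue
Red captures 460; Blue captures 622.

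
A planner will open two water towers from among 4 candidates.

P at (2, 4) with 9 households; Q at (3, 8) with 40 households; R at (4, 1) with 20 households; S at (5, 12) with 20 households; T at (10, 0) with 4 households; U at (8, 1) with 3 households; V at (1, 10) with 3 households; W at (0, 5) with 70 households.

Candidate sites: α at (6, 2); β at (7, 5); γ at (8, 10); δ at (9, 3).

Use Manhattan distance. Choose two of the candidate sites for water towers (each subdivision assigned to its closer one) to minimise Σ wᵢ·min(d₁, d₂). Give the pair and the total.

Evaluate every pair (each demand assigned to the nearer of the two):
  {α, β}: total = 1130
  {β, γ}: total = 1132
  {α, γ}: total = 1178
  {β, δ}: total = 1202
  {α, δ}: total = 1388
  {γ, δ}: total = 1408
Best pair: {α, β} with total 1130.

{α, β}, total 1130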